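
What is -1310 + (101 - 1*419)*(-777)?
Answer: 245776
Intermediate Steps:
-1310 + (101 - 1*419)*(-777) = -1310 + (101 - 419)*(-777) = -1310 - 318*(-777) = -1310 + 247086 = 245776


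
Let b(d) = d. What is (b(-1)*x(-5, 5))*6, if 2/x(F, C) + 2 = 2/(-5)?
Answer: 5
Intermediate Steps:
x(F, C) = -⅚ (x(F, C) = 2/(-2 + 2/(-5)) = 2/(-2 + 2*(-⅕)) = 2/(-2 - ⅖) = 2/(-12/5) = 2*(-5/12) = -⅚)
(b(-1)*x(-5, 5))*6 = -1*(-⅚)*6 = (⅚)*6 = 5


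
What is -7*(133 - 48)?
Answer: -595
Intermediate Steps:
-7*(133 - 48) = -7*85 = -595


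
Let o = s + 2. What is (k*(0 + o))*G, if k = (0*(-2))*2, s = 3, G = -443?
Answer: 0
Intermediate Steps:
k = 0 (k = 0*2 = 0)
o = 5 (o = 3 + 2 = 5)
(k*(0 + o))*G = (0*(0 + 5))*(-443) = (0*5)*(-443) = 0*(-443) = 0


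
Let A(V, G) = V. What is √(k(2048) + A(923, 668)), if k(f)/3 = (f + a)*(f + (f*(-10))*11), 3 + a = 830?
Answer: I*√1925375077 ≈ 43879.0*I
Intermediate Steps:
a = 827 (a = -3 + 830 = 827)
k(f) = -327*f*(827 + f) (k(f) = 3*((f + 827)*(f + (f*(-10))*11)) = 3*((827 + f)*(f - 10*f*11)) = 3*((827 + f)*(f - 110*f)) = 3*((827 + f)*(-109*f)) = 3*(-109*f*(827 + f)) = -327*f*(827 + f))
√(k(2048) + A(923, 668)) = √(-327*2048*(827 + 2048) + 923) = √(-327*2048*2875 + 923) = √(-1925376000 + 923) = √(-1925375077) = I*√1925375077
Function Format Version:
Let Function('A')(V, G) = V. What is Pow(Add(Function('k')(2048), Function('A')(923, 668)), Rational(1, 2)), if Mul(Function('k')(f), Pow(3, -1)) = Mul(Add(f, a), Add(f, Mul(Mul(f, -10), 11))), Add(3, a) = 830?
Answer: Mul(I, Pow(1925375077, Rational(1, 2))) ≈ Mul(43879., I)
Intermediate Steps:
a = 827 (a = Add(-3, 830) = 827)
Function('k')(f) = Mul(-327, f, Add(827, f)) (Function('k')(f) = Mul(3, Mul(Add(f, 827), Add(f, Mul(Mul(f, -10), 11)))) = Mul(3, Mul(Add(827, f), Add(f, Mul(Mul(-10, f), 11)))) = Mul(3, Mul(Add(827, f), Add(f, Mul(-110, f)))) = Mul(3, Mul(Add(827, f), Mul(-109, f))) = Mul(3, Mul(-109, f, Add(827, f))) = Mul(-327, f, Add(827, f)))
Pow(Add(Function('k')(2048), Function('A')(923, 668)), Rational(1, 2)) = Pow(Add(Mul(-327, 2048, Add(827, 2048)), 923), Rational(1, 2)) = Pow(Add(Mul(-327, 2048, 2875), 923), Rational(1, 2)) = Pow(Add(-1925376000, 923), Rational(1, 2)) = Pow(-1925375077, Rational(1, 2)) = Mul(I, Pow(1925375077, Rational(1, 2)))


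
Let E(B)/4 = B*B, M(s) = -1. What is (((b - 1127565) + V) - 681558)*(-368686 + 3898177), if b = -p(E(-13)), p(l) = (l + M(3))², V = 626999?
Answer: -5780420355759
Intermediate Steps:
E(B) = 4*B² (E(B) = 4*(B*B) = 4*B²)
p(l) = (-1 + l)² (p(l) = (l - 1)² = (-1 + l)²)
b = -455625 (b = -(-1 + 4*(-13)²)² = -(-1 + 4*169)² = -(-1 + 676)² = -1*675² = -1*455625 = -455625)
(((b - 1127565) + V) - 681558)*(-368686 + 3898177) = (((-455625 - 1127565) + 626999) - 681558)*(-368686 + 3898177) = ((-1583190 + 626999) - 681558)*3529491 = (-956191 - 681558)*3529491 = -1637749*3529491 = -5780420355759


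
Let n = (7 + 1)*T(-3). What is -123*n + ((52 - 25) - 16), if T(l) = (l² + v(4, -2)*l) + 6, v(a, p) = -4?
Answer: -26557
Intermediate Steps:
T(l) = 6 + l² - 4*l (T(l) = (l² - 4*l) + 6 = 6 + l² - 4*l)
n = 216 (n = (7 + 1)*(6 + (-3)² - 4*(-3)) = 8*(6 + 9 + 12) = 8*27 = 216)
-123*n + ((52 - 25) - 16) = -123*216 + ((52 - 25) - 16) = -26568 + (27 - 16) = -26568 + 11 = -26557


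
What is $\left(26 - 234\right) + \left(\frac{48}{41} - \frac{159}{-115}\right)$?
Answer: $- \frac{968681}{4715} \approx -205.45$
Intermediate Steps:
$\left(26 - 234\right) + \left(\frac{48}{41} - \frac{159}{-115}\right) = -208 + \left(48 \cdot \frac{1}{41} - - \frac{159}{115}\right) = -208 + \left(\frac{48}{41} + \frac{159}{115}\right) = -208 + \frac{12039}{4715} = - \frac{968681}{4715}$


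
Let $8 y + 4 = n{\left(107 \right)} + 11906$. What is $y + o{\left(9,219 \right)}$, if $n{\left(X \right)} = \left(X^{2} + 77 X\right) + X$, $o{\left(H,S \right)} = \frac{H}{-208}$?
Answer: $\frac{824113}{208} \approx 3962.1$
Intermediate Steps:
$o{\left(H,S \right)} = - \frac{H}{208}$ ($o{\left(H,S \right)} = H \left(- \frac{1}{208}\right) = - \frac{H}{208}$)
$n{\left(X \right)} = X^{2} + 78 X$
$y = \frac{31697}{8}$ ($y = - \frac{1}{2} + \frac{107 \left(78 + 107\right) + 11906}{8} = - \frac{1}{2} + \frac{107 \cdot 185 + 11906}{8} = - \frac{1}{2} + \frac{19795 + 11906}{8} = - \frac{1}{2} + \frac{1}{8} \cdot 31701 = - \frac{1}{2} + \frac{31701}{8} = \frac{31697}{8} \approx 3962.1$)
$y + o{\left(9,219 \right)} = \frac{31697}{8} - \frac{9}{208} = \frac{824113}{208}$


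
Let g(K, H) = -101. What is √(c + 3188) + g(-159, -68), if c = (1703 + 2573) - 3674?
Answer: -101 + √3790 ≈ -39.437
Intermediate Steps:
c = 602 (c = 4276 - 3674 = 602)
√(c + 3188) + g(-159, -68) = √(602 + 3188) - 101 = √3790 - 101 = -101 + √3790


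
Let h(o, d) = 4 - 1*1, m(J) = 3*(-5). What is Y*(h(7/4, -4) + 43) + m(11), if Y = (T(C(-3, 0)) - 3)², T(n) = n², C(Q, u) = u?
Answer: 399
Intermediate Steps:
m(J) = -15
h(o, d) = 3 (h(o, d) = 4 - 1 = 3)
Y = 9 (Y = (0² - 3)² = (0 - 3)² = (-3)² = 9)
Y*(h(7/4, -4) + 43) + m(11) = 9*(3 + 43) - 15 = 9*46 - 15 = 414 - 15 = 399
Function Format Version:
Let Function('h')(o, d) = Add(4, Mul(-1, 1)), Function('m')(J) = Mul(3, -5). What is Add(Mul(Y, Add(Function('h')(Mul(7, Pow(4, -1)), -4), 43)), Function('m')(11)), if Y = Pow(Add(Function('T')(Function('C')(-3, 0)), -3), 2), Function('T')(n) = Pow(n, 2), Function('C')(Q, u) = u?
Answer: 399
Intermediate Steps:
Function('m')(J) = -15
Function('h')(o, d) = 3 (Function('h')(o, d) = Add(4, -1) = 3)
Y = 9 (Y = Pow(Add(Pow(0, 2), -3), 2) = Pow(Add(0, -3), 2) = Pow(-3, 2) = 9)
Add(Mul(Y, Add(Function('h')(Mul(7, Pow(4, -1)), -4), 43)), Function('m')(11)) = Add(Mul(9, Add(3, 43)), -15) = Add(Mul(9, 46), -15) = Add(414, -15) = 399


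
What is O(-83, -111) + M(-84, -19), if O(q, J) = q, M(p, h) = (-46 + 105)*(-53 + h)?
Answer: -4331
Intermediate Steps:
M(p, h) = -3127 + 59*h (M(p, h) = 59*(-53 + h) = -3127 + 59*h)
O(-83, -111) + M(-84, -19) = -83 + (-3127 + 59*(-19)) = -83 + (-3127 - 1121) = -83 - 4248 = -4331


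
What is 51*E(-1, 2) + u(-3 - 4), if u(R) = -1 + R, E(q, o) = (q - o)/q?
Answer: 145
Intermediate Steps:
E(q, o) = (q - o)/q
51*E(-1, 2) + u(-3 - 4) = 51*((-1 - 1*2)/(-1)) + (-1 + (-3 - 4)) = 51*(-(-1 - 2)) + (-1 - 7) = 51*(-1*(-3)) - 8 = 51*3 - 8 = 153 - 8 = 145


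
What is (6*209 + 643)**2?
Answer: 3598609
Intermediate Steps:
(6*209 + 643)**2 = (1254 + 643)**2 = 1897**2 = 3598609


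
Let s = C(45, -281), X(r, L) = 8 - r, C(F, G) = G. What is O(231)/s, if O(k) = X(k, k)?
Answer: 223/281 ≈ 0.79359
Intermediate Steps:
s = -281
O(k) = 8 - k
O(231)/s = (8 - 1*231)/(-281) = (8 - 231)*(-1/281) = -223*(-1/281) = 223/281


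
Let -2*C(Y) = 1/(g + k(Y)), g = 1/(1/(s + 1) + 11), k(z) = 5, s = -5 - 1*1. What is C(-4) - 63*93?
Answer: -1611252/275 ≈ -5859.1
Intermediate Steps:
s = -6 (s = -5 - 1 = -6)
g = 5/54 (g = 1/(1/(-6 + 1) + 11) = 1/(1/(-5) + 11) = 1/(-⅕ + 11) = 1/(54/5) = 5/54 ≈ 0.092593)
C(Y) = -27/275 (C(Y) = -1/(2*(5/54 + 5)) = -1/(2*275/54) = -½*54/275 = -27/275)
C(-4) - 63*93 = -27/275 - 63*93 = -27/275 - 5859 = -1611252/275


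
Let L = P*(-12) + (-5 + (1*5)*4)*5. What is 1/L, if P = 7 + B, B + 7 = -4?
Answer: 1/123 ≈ 0.0081301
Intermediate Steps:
B = -11 (B = -7 - 4 = -11)
P = -4 (P = 7 - 11 = -4)
L = 123 (L = -4*(-12) + (-5 + (1*5)*4)*5 = 48 + (-5 + 5*4)*5 = 48 + (-5 + 20)*5 = 48 + 15*5 = 48 + 75 = 123)
1/L = 1/123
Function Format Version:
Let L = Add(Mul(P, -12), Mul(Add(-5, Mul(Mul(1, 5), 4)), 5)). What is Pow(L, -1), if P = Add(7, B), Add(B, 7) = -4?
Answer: Rational(1, 123) ≈ 0.0081301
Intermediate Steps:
B = -11 (B = Add(-7, -4) = -11)
P = -4 (P = Add(7, -11) = -4)
L = 123 (L = Add(Mul(-4, -12), Mul(Add(-5, Mul(Mul(1, 5), 4)), 5)) = Add(48, Mul(Add(-5, Mul(5, 4)), 5)) = Add(48, Mul(Add(-5, 20), 5)) = Add(48, Mul(15, 5)) = Add(48, 75) = 123)
Pow(L, -1) = Pow(123, -1) = Rational(1, 123)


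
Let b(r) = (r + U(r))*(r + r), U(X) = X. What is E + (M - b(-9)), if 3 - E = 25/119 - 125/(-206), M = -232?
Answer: -13576267/24514 ≈ -553.82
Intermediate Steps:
b(r) = 4*r**2 (b(r) = (r + r)*(r + r) = (2*r)*(2*r) = 4*r**2)
E = 53517/24514 (E = 3 - (25/119 - 125/(-206)) = 3 - (25*(1/119) - 125*(-1/206)) = 3 - (25/119 + 125/206) = 3 - 1*20025/24514 = 3 - 20025/24514 = 53517/24514 ≈ 2.1831)
E + (M - b(-9)) = 53517/24514 + (-232 - 4*(-9)**2) = 53517/24514 + (-232 - 4*81) = 53517/24514 + (-232 - 1*324) = 53517/24514 + (-232 - 324) = 53517/24514 - 556 = -13576267/24514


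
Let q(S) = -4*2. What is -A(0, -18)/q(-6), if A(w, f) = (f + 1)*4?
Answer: -17/2 ≈ -8.5000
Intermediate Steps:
A(w, f) = 4 + 4*f (A(w, f) = (1 + f)*4 = 4 + 4*f)
q(S) = -8
-A(0, -18)/q(-6) = -(4 + 4*(-18))/(-8) = -(4 - 72)*(-1)/8 = -(-68)*(-1)/8 = -1*17/2 = -17/2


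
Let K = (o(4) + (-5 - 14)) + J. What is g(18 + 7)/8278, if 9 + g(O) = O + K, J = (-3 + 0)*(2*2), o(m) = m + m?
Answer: -7/8278 ≈ -0.00084561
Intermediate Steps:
o(m) = 2*m
J = -12 (J = -3*4 = -12)
K = -23 (K = (2*4 + (-5 - 14)) - 12 = (8 - 19) - 12 = -11 - 12 = -23)
g(O) = -32 + O (g(O) = -9 + (O - 23) = -9 + (-23 + O) = -32 + O)
g(18 + 7)/8278 = (-32 + (18 + 7))/8278 = (-32 + 25)*(1/8278) = -7*1/8278 = -7/8278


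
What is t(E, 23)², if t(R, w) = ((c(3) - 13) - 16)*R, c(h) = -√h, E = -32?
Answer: 864256 + 59392*√3 ≈ 9.6713e+5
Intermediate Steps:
t(R, w) = R*(-29 - √3) (t(R, w) = ((-√3 - 13) - 16)*R = ((-13 - √3) - 16)*R = (-29 - √3)*R = R*(-29 - √3))
t(E, 23)² = (-1*(-32)*(29 + √3))² = (928 + 32*√3)²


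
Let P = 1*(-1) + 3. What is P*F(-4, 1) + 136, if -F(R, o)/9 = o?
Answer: 118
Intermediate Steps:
F(R, o) = -9*o
P = 2 (P = -1 + 3 = 2)
P*F(-4, 1) + 136 = 2*(-9*1) + 136 = 2*(-9) + 136 = -18 + 136 = 118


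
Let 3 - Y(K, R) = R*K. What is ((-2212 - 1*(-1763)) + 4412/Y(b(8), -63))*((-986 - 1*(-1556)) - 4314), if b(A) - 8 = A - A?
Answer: 21430176/13 ≈ 1.6485e+6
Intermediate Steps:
b(A) = 8 (b(A) = 8 + (A - A) = 8 + 0 = 8)
Y(K, R) = 3 - K*R (Y(K, R) = 3 - R*K = 3 - K*R)
((-2212 - 1*(-1763)) + 4412/Y(b(8), -63))*((-986 - 1*(-1556)) - 4314) = ((-2212 - 1*(-1763)) + 4412/(3 - 1*8*(-63)))*((-986 - 1*(-1556)) - 4314) = ((-2212 + 1763) + 4412/(3 + 504))*((-986 + 1556) - 4314) = (-449 + 4412/507)*(570 - 4314) = (-449 + 4412*(1/507))*(-3744) = (-449 + 4412/507)*(-3744) = -223231/507*(-3744) = 21430176/13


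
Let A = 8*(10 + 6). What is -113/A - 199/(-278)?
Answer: -2971/17792 ≈ -0.16699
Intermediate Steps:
A = 128 (A = 8*16 = 128)
-113/A - 199/(-278) = -113/128 - 199/(-278) = -113*1/128 - 199*(-1/278) = -113/128 + 199/278 = -2971/17792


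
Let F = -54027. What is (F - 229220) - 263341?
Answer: -546588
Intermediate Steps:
(F - 229220) - 263341 = (-54027 - 229220) - 263341 = -283247 - 263341 = -546588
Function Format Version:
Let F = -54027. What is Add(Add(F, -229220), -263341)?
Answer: -546588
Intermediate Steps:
Add(Add(F, -229220), -263341) = Add(Add(-54027, -229220), -263341) = Add(-283247, -263341) = -546588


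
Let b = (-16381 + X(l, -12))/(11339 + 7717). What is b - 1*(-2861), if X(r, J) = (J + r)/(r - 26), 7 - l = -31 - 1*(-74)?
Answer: 1689587909/590736 ≈ 2860.1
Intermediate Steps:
l = -36 (l = 7 - (-31 - 1*(-74)) = 7 - (-31 + 74) = 7 - 1*43 = 7 - 43 = -36)
X(r, J) = (J + r)/(-26 + r)
b = -507787/590736 (b = (-16381 + (-12 - 36)/(-26 - 36))/(11339 + 7717) = (-16381 - 48/(-62))/19056 = (-16381 - 1/62*(-48))*(1/19056) = (-16381 + 24/31)*(1/19056) = -507787/31*1/19056 = -507787/590736 ≈ -0.85958)
b - 1*(-2861) = -507787/590736 - 1*(-2861) = -507787/590736 + 2861 = 1689587909/590736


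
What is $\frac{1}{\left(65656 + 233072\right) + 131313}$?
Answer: $\frac{1}{430041} \approx 2.3254 \cdot 10^{-6}$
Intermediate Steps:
$\frac{1}{\left(65656 + 233072\right) + 131313} = \frac{1}{298728 + 131313} = \frac{1}{430041}$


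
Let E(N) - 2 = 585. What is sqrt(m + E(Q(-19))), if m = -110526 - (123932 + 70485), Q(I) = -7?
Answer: 2*I*sqrt(76089) ≈ 551.68*I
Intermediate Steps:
E(N) = 587 (E(N) = 2 + 585 = 587)
m = -304943 (m = -110526 - 1*194417 = -110526 - 194417 = -304943)
sqrt(m + E(Q(-19))) = sqrt(-304943 + 587) = sqrt(-304356) = 2*I*sqrt(76089)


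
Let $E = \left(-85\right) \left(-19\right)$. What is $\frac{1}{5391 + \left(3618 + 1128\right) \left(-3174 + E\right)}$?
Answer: $- \frac{1}{7393623} \approx -1.3525 \cdot 10^{-7}$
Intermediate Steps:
$E = 1615$
$\frac{1}{5391 + \left(3618 + 1128\right) \left(-3174 + E\right)} = \frac{1}{5391 + \left(3618 + 1128\right) \left(-3174 + 1615\right)} = \frac{1}{5391 + 4746 \left(-1559\right)} = \frac{1}{5391 - 7399014} = \frac{1}{-7393623} = - \frac{1}{7393623}$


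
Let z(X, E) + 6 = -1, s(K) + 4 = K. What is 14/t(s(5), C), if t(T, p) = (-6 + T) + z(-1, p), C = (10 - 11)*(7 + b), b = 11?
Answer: -7/6 ≈ -1.1667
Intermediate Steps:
s(K) = -4 + K
z(X, E) = -7 (z(X, E) = -6 - 1 = -7)
C = -18 (C = (10 - 11)*(7 + 11) = -1*18 = -18)
t(T, p) = -13 + T (t(T, p) = (-6 + T) - 7 = -13 + T)
14/t(s(5), C) = 14/(-13 + (-4 + 5)) = 14/(-13 + 1) = 14/(-12) = 14*(-1/12) = -7/6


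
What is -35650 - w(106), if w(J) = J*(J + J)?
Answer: -58122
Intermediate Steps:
w(J) = 2*J² (w(J) = J*(2*J) = 2*J²)
-35650 - w(106) = -35650 - 2*106² = -35650 - 2*11236 = -35650 - 1*22472 = -35650 - 22472 = -58122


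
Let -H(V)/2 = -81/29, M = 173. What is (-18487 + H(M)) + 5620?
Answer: -372981/29 ≈ -12861.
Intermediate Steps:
H(V) = 162/29 (H(V) = -(-162)/29 = -2*(-81/29) = 162/29)
(-18487 + H(M)) + 5620 = (-18487 + 162/29) + 5620 = -535961/29 + 5620 = -372981/29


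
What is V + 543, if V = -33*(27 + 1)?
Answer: -381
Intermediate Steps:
V = -924 (V = -33*28 = -924)
V + 543 = -924 + 543 = -381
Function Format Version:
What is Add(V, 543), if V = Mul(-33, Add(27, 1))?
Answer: -381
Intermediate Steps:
V = -924 (V = Mul(-33, 28) = -924)
Add(V, 543) = Add(-924, 543) = -381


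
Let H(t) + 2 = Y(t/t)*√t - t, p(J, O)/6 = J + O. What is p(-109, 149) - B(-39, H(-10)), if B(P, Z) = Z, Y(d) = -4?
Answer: 232 + 4*I*√10 ≈ 232.0 + 12.649*I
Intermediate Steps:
p(J, O) = 6*J + 6*O (p(J, O) = 6*(J + O) = 6*J + 6*O)
H(t) = -2 - t - 4*√t (H(t) = -2 + (-4*√t - t) = -2 + (-t - 4*√t) = -2 - t - 4*√t)
p(-109, 149) - B(-39, H(-10)) = (6*(-109) + 6*149) - (-2 - 1*(-10) - 4*I*√10) = (-654 + 894) - (-2 + 10 - 4*I*√10) = 240 - (-2 + 10 - 4*I*√10) = 240 - (8 - 4*I*√10) = 240 + (-8 + 4*I*√10) = 232 + 4*I*√10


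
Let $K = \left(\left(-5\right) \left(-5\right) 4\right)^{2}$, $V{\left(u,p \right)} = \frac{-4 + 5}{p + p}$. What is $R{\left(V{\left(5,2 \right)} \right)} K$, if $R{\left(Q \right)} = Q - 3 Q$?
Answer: $-5000$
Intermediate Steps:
$V{\left(u,p \right)} = \frac{1}{2 p}$ ($V{\left(u,p \right)} = 1 \frac{1}{2 p} = \frac{1}{2 p}$)
$R{\left(Q \right)} = - 2 Q$
$K = 10000$ ($K = \left(25 \cdot 4\right)^{2} = 100^{2} = 10000$)
$R{\left(V{\left(5,2 \right)} \right)} K = - 2 \frac{1}{2 \cdot 2} \cdot 10000 = - 2 \cdot \frac{1}{2} \cdot \frac{1}{2} \cdot 10000 = \left(-2\right) \frac{1}{4} \cdot 10000 = \left(- \frac{1}{2}\right) 10000 = -5000$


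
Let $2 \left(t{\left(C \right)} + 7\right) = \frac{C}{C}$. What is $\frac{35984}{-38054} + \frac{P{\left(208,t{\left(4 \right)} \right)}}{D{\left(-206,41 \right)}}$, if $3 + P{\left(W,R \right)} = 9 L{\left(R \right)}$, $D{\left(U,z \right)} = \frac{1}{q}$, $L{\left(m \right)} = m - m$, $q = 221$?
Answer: $- \frac{12632893}{19027} \approx -663.95$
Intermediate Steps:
$L{\left(m \right)} = 0$
$t{\left(C \right)} = - \frac{13}{2}$ ($t{\left(C \right)} = -7 + \frac{C \frac{1}{C}}{2} = -7 + \frac{1}{2} \cdot 1 = -7 + \frac{1}{2} = - \frac{13}{2}$)
$D{\left(U,z \right)} = \frac{1}{221}$
$P{\left(W,R \right)} = -3$ ($P{\left(W,R \right)} = -3 + 9 \cdot 0 = -3 + 0 = -3$)
$\frac{35984}{-38054} + \frac{P{\left(208,t{\left(4 \right)} \right)}}{D{\left(-206,41 \right)}} = \frac{35984}{-38054} - 3 \frac{1}{\frac{1}{221}} = 35984 \left(- \frac{1}{38054}\right) - 663 = - \frac{17992}{19027} - 663 = - \frac{12632893}{19027}$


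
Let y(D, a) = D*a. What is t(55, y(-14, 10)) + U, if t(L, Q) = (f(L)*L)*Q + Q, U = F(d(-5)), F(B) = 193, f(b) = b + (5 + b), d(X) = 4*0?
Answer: -885447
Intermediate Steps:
d(X) = 0
f(b) = 5 + 2*b
U = 193
t(L, Q) = Q + L*Q*(5 + 2*L) (t(L, Q) = ((5 + 2*L)*L)*Q + Q = (L*(5 + 2*L))*Q + Q = L*Q*(5 + 2*L) + Q = Q + L*Q*(5 + 2*L))
t(55, y(-14, 10)) + U = (-14*10)*(1 + 55*(5 + 2*55)) + 193 = -140*(1 + 55*(5 + 110)) + 193 = -140*(1 + 55*115) + 193 = -140*(1 + 6325) + 193 = -140*6326 + 193 = -885640 + 193 = -885447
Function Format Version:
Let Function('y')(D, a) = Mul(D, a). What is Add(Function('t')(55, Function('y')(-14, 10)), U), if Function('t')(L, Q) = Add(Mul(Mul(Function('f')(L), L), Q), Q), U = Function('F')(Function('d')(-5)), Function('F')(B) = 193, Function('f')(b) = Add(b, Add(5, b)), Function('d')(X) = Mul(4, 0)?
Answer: -885447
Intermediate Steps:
Function('d')(X) = 0
Function('f')(b) = Add(5, Mul(2, b))
U = 193
Function('t')(L, Q) = Add(Q, Mul(L, Q, Add(5, Mul(2, L)))) (Function('t')(L, Q) = Add(Mul(Mul(Add(5, Mul(2, L)), L), Q), Q) = Add(Mul(Mul(L, Add(5, Mul(2, L))), Q), Q) = Add(Mul(L, Q, Add(5, Mul(2, L))), Q) = Add(Q, Mul(L, Q, Add(5, Mul(2, L)))))
Add(Function('t')(55, Function('y')(-14, 10)), U) = Add(Mul(Mul(-14, 10), Add(1, Mul(55, Add(5, Mul(2, 55))))), 193) = Add(Mul(-140, Add(1, Mul(55, Add(5, 110)))), 193) = Add(Mul(-140, Add(1, Mul(55, 115))), 193) = Add(Mul(-140, Add(1, 6325)), 193) = Add(Mul(-140, 6326), 193) = Add(-885640, 193) = -885447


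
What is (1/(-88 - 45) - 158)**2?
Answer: 441630225/17689 ≈ 24966.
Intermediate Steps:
(1/(-88 - 45) - 158)**2 = (1/(-133) - 158)**2 = (-1/133 - 158)**2 = (-21015/133)**2 = 441630225/17689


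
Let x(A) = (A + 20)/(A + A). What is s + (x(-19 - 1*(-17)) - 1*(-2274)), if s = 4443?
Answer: 13425/2 ≈ 6712.5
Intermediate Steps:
x(A) = (20 + A)/(2*A) (x(A) = (20 + A)/((2*A)) = (20 + A)*(1/(2*A)) = (20 + A)/(2*A))
s + (x(-19 - 1*(-17)) - 1*(-2274)) = 4443 + ((20 + (-19 - 1*(-17)))/(2*(-19 - 1*(-17))) - 1*(-2274)) = 4443 + ((20 + (-19 + 17))/(2*(-19 + 17)) + 2274) = 4443 + ((½)*(20 - 2)/(-2) + 2274) = 4443 + ((½)*(-½)*18 + 2274) = 4443 + (-9/2 + 2274) = 4443 + 4539/2 = 13425/2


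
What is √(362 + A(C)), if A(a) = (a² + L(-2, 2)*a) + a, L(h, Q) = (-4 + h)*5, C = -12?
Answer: √854 ≈ 29.223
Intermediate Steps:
L(h, Q) = -20 + 5*h
A(a) = a² - 29*a (A(a) = (a² + (-20 + 5*(-2))*a) + a = (a² + (-20 - 10)*a) + a = (a² - 30*a) + a = a² - 29*a)
√(362 + A(C)) = √(362 - 12*(-29 - 12)) = √(362 - 12*(-41)) = √(362 + 492) = √854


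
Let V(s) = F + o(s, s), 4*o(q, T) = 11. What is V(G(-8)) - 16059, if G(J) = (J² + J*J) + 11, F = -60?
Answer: -64465/4 ≈ -16116.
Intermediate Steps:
o(q, T) = 11/4 (o(q, T) = (¼)*11 = 11/4)
G(J) = 11 + 2*J² (G(J) = (J² + J²) + 11 = 2*J² + 11 = 11 + 2*J²)
V(s) = -229/4 (V(s) = -60 + 11/4 = -229/4)
V(G(-8)) - 16059 = -229/4 - 16059 = -64465/4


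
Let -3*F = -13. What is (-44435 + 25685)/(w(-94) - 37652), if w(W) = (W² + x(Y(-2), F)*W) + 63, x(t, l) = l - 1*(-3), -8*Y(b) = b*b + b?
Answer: 56250/88327 ≈ 0.63684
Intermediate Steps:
Y(b) = -b/8 - b²/8 (Y(b) = -(b*b + b)/8 = -(b² + b)/8 = -(b + b²)/8 = -b/8 - b²/8)
F = 13/3 (F = -⅓*(-13) = 13/3 ≈ 4.3333)
x(t, l) = 3 + l (x(t, l) = l + 3 = 3 + l)
w(W) = 63 + W² + 22*W/3 (w(W) = (W² + (3 + 13/3)*W) + 63 = (W² + 22*W/3) + 63 = 63 + W² + 22*W/3)
(-44435 + 25685)/(w(-94) - 37652) = (-44435 + 25685)/((63 + (-94)² + (22/3)*(-94)) - 37652) = -18750/((63 + 8836 - 2068/3) - 37652) = -18750/(24629/3 - 37652) = -18750/(-88327/3) = -18750*(-3/88327) = 56250/88327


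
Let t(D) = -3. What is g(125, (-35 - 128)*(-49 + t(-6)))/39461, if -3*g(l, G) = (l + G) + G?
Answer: -17077/118383 ≈ -0.14425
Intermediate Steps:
g(l, G) = -2*G/3 - l/3 (g(l, G) = -((l + G) + G)/3 = -((G + l) + G)/3 = -(l + 2*G)/3 = -2*G/3 - l/3)
g(125, (-35 - 128)*(-49 + t(-6)))/39461 = (-2*(-35 - 128)*(-49 - 3)/3 - 1/3*125)/39461 = (-(-326)*(-52)/3 - 125/3)*(1/39461) = (-2/3*8476 - 125/3)*(1/39461) = (-16952/3 - 125/3)*(1/39461) = -17077/3*1/39461 = -17077/118383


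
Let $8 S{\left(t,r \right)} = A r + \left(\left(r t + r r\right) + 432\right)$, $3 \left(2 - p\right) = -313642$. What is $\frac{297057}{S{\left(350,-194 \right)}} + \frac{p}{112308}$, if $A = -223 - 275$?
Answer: $\frac{815109598}{22321215} \approx 36.517$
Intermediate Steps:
$p = \frac{313648}{3}$ ($p = 2 - - \frac{313642}{3} = 2 + \frac{313642}{3} = \frac{313648}{3} \approx 1.0455 \cdot 10^{5}$)
$A = -498$ ($A = -223 - 275 = -498$)
$S{\left(t,r \right)} = 54 - \frac{249 r}{4} + \frac{r^{2}}{8} + \frac{r t}{8}$ ($S{\left(t,r \right)} = \frac{- 498 r + \left(\left(r t + r r\right) + 432\right)}{8} = \frac{- 498 r + \left(\left(r t + r^{2}\right) + 432\right)}{8} = \frac{- 498 r + \left(\left(r^{2} + r t\right) + 432\right)}{8} = \frac{- 498 r + \left(432 + r^{2} + r t\right)}{8} = \frac{432 + r^{2} - 498 r + r t}{8} = 54 - \frac{249 r}{4} + \frac{r^{2}}{8} + \frac{r t}{8}$)
$\frac{297057}{S{\left(350,-194 \right)}} + \frac{p}{112308} = \frac{297057}{54 - - \frac{24153}{2} + \frac{\left(-194\right)^{2}}{8} + \frac{1}{8} \left(-194\right) 350} + \frac{313648}{3 \cdot 112308} = \frac{297057}{54 + \frac{24153}{2} + \frac{1}{8} \cdot 37636 - \frac{16975}{2}} + \frac{313648}{3} \cdot \frac{1}{112308} = \frac{297057}{54 + \frac{24153}{2} + \frac{9409}{2} - \frac{16975}{2}} + \frac{78412}{84231} = \frac{297057}{\frac{16695}{2}} + \frac{78412}{84231} = 297057 \cdot \frac{2}{16695} + \frac{78412}{84231} = \frac{198038}{5565} + \frac{78412}{84231} = \frac{815109598}{22321215}$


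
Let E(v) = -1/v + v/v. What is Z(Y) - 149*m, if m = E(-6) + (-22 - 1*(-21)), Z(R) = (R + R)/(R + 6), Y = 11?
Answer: -2401/102 ≈ -23.539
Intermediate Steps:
Z(R) = 2*R/(6 + R) (Z(R) = (2*R)/(6 + R) = 2*R/(6 + R))
E(v) = 1 - 1/v (E(v) = -1/v + 1 = 1 - 1/v)
m = 1/6 (m = (-1 - 6)/(-6) + (-22 - 1*(-21)) = -1/6*(-7) + (-22 + 21) = 7/6 - 1 = 1/6 ≈ 0.16667)
Z(Y) - 149*m = 2*11/(6 + 11) - 149*1/6 = 2*11/17 - 149/6 = 2*11*(1/17) - 149/6 = 22/17 - 149/6 = -2401/102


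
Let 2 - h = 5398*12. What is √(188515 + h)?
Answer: 3*√13749 ≈ 351.77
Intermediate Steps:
h = -64774 (h = 2 - 5398*12 = 2 - 1*64776 = 2 - 64776 = -64774)
√(188515 + h) = √(188515 - 64774) = √123741 = 3*√13749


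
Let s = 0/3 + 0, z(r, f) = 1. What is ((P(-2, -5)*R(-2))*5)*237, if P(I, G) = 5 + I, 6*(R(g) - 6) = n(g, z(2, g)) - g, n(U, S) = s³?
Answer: 22515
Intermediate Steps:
s = 0 (s = 0*(⅓) + 0 = 0 + 0 = 0)
n(U, S) = 0 (n(U, S) = 0³ = 0)
R(g) = 6 - g/6 (R(g) = 6 + (0 - g)/6 = 6 + (-g)/6 = 6 - g/6)
((P(-2, -5)*R(-2))*5)*237 = (((5 - 2)*(6 - ⅙*(-2)))*5)*237 = ((3*(6 + ⅓))*5)*237 = ((3*(19/3))*5)*237 = (19*5)*237 = 95*237 = 22515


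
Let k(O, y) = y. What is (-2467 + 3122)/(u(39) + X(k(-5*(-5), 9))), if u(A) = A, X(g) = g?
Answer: 655/48 ≈ 13.646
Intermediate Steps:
(-2467 + 3122)/(u(39) + X(k(-5*(-5), 9))) = (-2467 + 3122)/(39 + 9) = 655/48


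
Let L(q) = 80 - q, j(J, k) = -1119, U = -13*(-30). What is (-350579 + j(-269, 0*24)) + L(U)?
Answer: -352008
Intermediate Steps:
U = 390
(-350579 + j(-269, 0*24)) + L(U) = (-350579 - 1119) + (80 - 1*390) = -351698 + (80 - 390) = -351698 - 310 = -352008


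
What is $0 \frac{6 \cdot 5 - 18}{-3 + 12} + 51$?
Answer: $51$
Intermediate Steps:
$0 \frac{6 \cdot 5 - 18}{-3 + 12} + 51 = 0 \frac{30 - 18}{9} + 51 = 0 \cdot 12 \cdot \frac{1}{9} + 51 = 0 \cdot \frac{4}{3} + 51 = 0 + 51 = 51$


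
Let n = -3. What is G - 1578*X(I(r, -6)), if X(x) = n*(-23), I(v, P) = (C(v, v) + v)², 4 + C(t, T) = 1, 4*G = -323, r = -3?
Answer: -435851/4 ≈ -1.0896e+5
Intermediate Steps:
G = -323/4 (G = (¼)*(-323) = -323/4 ≈ -80.750)
C(t, T) = -3 (C(t, T) = -4 + 1 = -3)
I(v, P) = (-3 + v)²
X(x) = 69 (X(x) = -3*(-23) = 69)
G - 1578*X(I(r, -6)) = -323/4 - 1578*69 = -323/4 - 108882 = -435851/4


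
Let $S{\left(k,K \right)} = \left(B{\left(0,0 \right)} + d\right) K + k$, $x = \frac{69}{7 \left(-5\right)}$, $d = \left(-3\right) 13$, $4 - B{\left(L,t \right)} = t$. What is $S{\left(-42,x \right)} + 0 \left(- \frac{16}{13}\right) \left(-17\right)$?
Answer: $27$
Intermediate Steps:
$B{\left(L,t \right)} = 4 - t$
$d = -39$
$x = - \frac{69}{35}$ ($x = \frac{69}{-35} = 69 \left(- \frac{1}{35}\right) = - \frac{69}{35} \approx -1.9714$)
$S{\left(k,K \right)} = k - 35 K$ ($S{\left(k,K \right)} = \left(\left(4 - 0\right) - 39\right) K + k = \left(\left(4 + 0\right) - 39\right) K + k = \left(4 - 39\right) K + k = - 35 K + k = k - 35 K$)
$S{\left(-42,x \right)} + 0 \left(- \frac{16}{13}\right) \left(-17\right) = \left(-42 - -69\right) + 0 \left(- \frac{16}{13}\right) \left(-17\right) = \left(-42 + 69\right) + 0 \left(\left(-16\right) \frac{1}{13}\right) \left(-17\right) = 27 + 0 \left(- \frac{16}{13}\right) \left(-17\right) = 27 + 0 \left(-17\right) = 27 + 0 = 27$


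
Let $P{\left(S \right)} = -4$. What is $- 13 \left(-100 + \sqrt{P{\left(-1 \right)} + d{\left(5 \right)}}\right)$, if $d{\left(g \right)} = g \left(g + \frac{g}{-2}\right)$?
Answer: $1300 - \frac{13 \sqrt{34}}{2} \approx 1262.1$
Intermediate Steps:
$d{\left(g \right)} = \frac{g^{2}}{2}$ ($d{\left(g \right)} = g \left(g + g \left(- \frac{1}{2}\right)\right) = g \left(g - \frac{g}{2}\right) = g \frac{g}{2} = \frac{g^{2}}{2}$)
$- 13 \left(-100 + \sqrt{P{\left(-1 \right)} + d{\left(5 \right)}}\right) = - 13 \left(-100 + \sqrt{-4 + \frac{5^{2}}{2}}\right) = - 13 \left(-100 + \sqrt{-4 + \frac{1}{2} \cdot 25}\right) = - 13 \left(-100 + \sqrt{-4 + \frac{25}{2}}\right) = - 13 \left(-100 + \sqrt{\frac{17}{2}}\right) = - 13 \left(-100 + \frac{\sqrt{34}}{2}\right) = 1300 - \frac{13 \sqrt{34}}{2}$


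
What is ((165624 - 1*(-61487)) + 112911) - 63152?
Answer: 276870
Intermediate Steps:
((165624 - 1*(-61487)) + 112911) - 63152 = ((165624 + 61487) + 112911) - 63152 = (227111 + 112911) - 63152 = 340022 - 63152 = 276870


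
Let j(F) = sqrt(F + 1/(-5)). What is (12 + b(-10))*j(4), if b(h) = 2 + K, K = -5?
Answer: 9*sqrt(95)/5 ≈ 17.544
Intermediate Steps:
j(F) = sqrt(-1/5 + F) (j(F) = sqrt(F - 1/5) = sqrt(-1/5 + F))
b(h) = -3 (b(h) = 2 - 5 = -3)
(12 + b(-10))*j(4) = (12 - 3)*(sqrt(-5 + 25*4)/5) = 9*(sqrt(-5 + 100)/5) = 9*(sqrt(95)/5) = 9*sqrt(95)/5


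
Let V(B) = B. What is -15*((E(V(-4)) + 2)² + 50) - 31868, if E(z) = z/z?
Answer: -32753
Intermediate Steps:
E(z) = 1
-15*((E(V(-4)) + 2)² + 50) - 31868 = -15*((1 + 2)² + 50) - 31868 = -15*(3² + 50) - 31868 = -15*(9 + 50) - 31868 = -15*59 - 31868 = -885 - 31868 = -32753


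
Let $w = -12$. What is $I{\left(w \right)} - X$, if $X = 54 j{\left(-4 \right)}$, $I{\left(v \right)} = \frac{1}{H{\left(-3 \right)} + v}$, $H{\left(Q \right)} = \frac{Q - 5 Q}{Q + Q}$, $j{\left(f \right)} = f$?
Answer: $\frac{3023}{14} \approx 215.93$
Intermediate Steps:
$H{\left(Q \right)} = -2$ ($H{\left(Q \right)} = \frac{\left(-4\right) Q}{2 Q} = - 4 Q \frac{1}{2 Q} = -2$)
$I{\left(v \right)} = \frac{1}{-2 + v}$
$X = -216$ ($X = 54 \left(-4\right) = -216$)
$I{\left(w \right)} - X = \frac{1}{-2 - 12} - -216 = \frac{1}{-14} + 216 = - \frac{1}{14} + 216 = \frac{3023}{14}$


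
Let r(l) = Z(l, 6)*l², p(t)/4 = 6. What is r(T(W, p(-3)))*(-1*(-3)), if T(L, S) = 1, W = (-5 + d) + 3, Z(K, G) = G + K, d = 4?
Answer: 21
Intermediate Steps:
p(t) = 24 (p(t) = 4*6 = 24)
W = 2 (W = (-5 + 4) + 3 = -1 + 3 = 2)
r(l) = l²*(6 + l) (r(l) = (6 + l)*l² = l²*(6 + l))
r(T(W, p(-3)))*(-1*(-3)) = (1²*(6 + 1))*(-1*(-3)) = (1*7)*3 = 7*3 = 21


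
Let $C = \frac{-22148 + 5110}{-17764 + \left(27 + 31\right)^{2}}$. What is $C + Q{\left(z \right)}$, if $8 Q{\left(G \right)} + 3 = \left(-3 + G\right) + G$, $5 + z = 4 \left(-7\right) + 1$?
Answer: $- \frac{54481}{7200} \approx -7.5668$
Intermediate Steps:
$C = \frac{8519}{7200}$ ($C = - \frac{17038}{-17764 + 58^{2}} = - \frac{17038}{-17764 + 3364} = - \frac{17038}{-14400} = \left(-17038\right) \left(- \frac{1}{14400}\right) = \frac{8519}{7200} \approx 1.1832$)
$z = -32$ ($z = -5 + \left(4 \left(-7\right) + 1\right) = -5 + \left(-28 + 1\right) = -5 - 27 = -32$)
$Q{\left(G \right)} = - \frac{3}{4} + \frac{G}{4}$ ($Q{\left(G \right)} = - \frac{3}{8} + \frac{\left(-3 + G\right) + G}{8} = - \frac{3}{8} + \frac{-3 + 2 G}{8} = - \frac{3}{8} + \left(- \frac{3}{8} + \frac{G}{4}\right) = - \frac{3}{4} + \frac{G}{4}$)
$C + Q{\left(z \right)} = \frac{8519}{7200} + \left(- \frac{3}{4} + \frac{1}{4} \left(-32\right)\right) = \frac{8519}{7200} - \frac{35}{4} = - \frac{54481}{7200}$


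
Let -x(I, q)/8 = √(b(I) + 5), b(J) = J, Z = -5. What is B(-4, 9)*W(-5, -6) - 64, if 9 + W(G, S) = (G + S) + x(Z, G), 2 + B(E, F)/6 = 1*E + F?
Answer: -424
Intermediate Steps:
B(E, F) = -12 + 6*E + 6*F (B(E, F) = -12 + 6*(1*E + F) = -12 + 6*(E + F) = -12 + (6*E + 6*F) = -12 + 6*E + 6*F)
x(I, q) = -8*√(5 + I) (x(I, q) = -8*√(I + 5) = -8*√(5 + I))
W(G, S) = -9 + G + S (W(G, S) = -9 + ((G + S) - 8*√(5 - 5)) = -9 + ((G + S) - 8*√0) = -9 + ((G + S) - 8*0) = -9 + ((G + S) + 0) = -9 + (G + S) = -9 + G + S)
B(-4, 9)*W(-5, -6) - 64 = (-12 + 6*(-4) + 6*9)*(-9 - 5 - 6) - 64 = (-12 - 24 + 54)*(-20) - 64 = 18*(-20) - 64 = -360 - 64 = -424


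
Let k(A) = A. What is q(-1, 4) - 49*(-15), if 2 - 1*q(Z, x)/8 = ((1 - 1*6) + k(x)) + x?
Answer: 727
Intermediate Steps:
q(Z, x) = 56 - 16*x (q(Z, x) = 16 - 8*(((1 - 1*6) + x) + x) = 16 - 8*(((1 - 6) + x) + x) = 16 - 8*((-5 + x) + x) = 16 - 8*(-5 + 2*x) = 16 + (40 - 16*x) = 56 - 16*x)
q(-1, 4) - 49*(-15) = (56 - 16*4) - 49*(-15) = (56 - 64) + 735 = -8 + 735 = 727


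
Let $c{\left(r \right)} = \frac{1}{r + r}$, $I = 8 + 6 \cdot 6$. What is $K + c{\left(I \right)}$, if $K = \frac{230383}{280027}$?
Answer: $\frac{1868521}{2240216} \approx 0.83408$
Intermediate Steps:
$K = \frac{230383}{280027}$ ($K = 230383 \cdot \frac{1}{280027} = \frac{230383}{280027} \approx 0.82272$)
$I = 44$ ($I = 8 + 36 = 44$)
$c{\left(r \right)} = \frac{1}{2 r}$
$K + c{\left(I \right)} = \frac{230383}{280027} + \frac{1}{2 \cdot 44} = \frac{230383}{280027} + \frac{1}{2} \cdot \frac{1}{44} = \frac{230383}{280027} + \frac{1}{88} = \frac{1868521}{2240216}$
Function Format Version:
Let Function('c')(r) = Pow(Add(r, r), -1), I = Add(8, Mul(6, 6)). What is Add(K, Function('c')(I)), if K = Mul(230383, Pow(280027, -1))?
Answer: Rational(1868521, 2240216) ≈ 0.83408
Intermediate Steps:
K = Rational(230383, 280027) (K = Mul(230383, Rational(1, 280027)) = Rational(230383, 280027) ≈ 0.82272)
I = 44 (I = Add(8, 36) = 44)
Function('c')(r) = Mul(Rational(1, 2), Pow(r, -1)) (Function('c')(r) = Pow(Mul(2, r), -1) = Mul(Rational(1, 2), Pow(r, -1)))
Add(K, Function('c')(I)) = Add(Rational(230383, 280027), Mul(Rational(1, 2), Pow(44, -1))) = Add(Rational(230383, 280027), Mul(Rational(1, 2), Rational(1, 44))) = Add(Rational(230383, 280027), Rational(1, 88)) = Rational(1868521, 2240216)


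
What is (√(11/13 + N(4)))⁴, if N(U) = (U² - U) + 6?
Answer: 60025/169 ≈ 355.18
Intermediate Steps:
N(U) = 6 + U² - U
(√(11/13 + N(4)))⁴ = (√(11/13 + (6 + 4² - 1*4)))⁴ = (√(11*(1/13) + (6 + 16 - 4)))⁴ = (√(11/13 + 18))⁴ = (√(245/13))⁴ = (7*√65/13)⁴ = 60025/169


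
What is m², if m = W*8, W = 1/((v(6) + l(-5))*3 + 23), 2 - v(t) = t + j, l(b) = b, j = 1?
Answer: 64/49 ≈ 1.3061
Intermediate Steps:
v(t) = 1 - t (v(t) = 2 - (t + 1) = 2 - (1 + t) = 2 + (-1 - t) = 1 - t)
W = -⅐ (W = 1/(((1 - 1*6) - 5)*3 + 23) = 1/(((1 - 6) - 5)*3 + 23) = 1/((-5 - 5)*3 + 23) = 1/(-10*3 + 23) = 1/(-30 + 23) = 1/(-7) = -⅐ ≈ -0.14286)
m = -8/7 (m = -⅐*8 = -8/7 ≈ -1.1429)
m² = (-8/7)² = 64/49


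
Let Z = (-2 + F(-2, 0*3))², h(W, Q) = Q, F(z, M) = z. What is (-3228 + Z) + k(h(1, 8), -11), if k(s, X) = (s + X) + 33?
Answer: -3182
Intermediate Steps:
k(s, X) = 33 + X + s (k(s, X) = (X + s) + 33 = 33 + X + s)
Z = 16 (Z = (-2 - 2)² = (-4)² = 16)
(-3228 + Z) + k(h(1, 8), -11) = (-3228 + 16) + (33 - 11 + 8) = -3212 + 30 = -3182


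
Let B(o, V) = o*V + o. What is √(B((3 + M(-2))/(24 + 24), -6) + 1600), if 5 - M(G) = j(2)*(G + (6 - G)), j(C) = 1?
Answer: √230370/12 ≈ 39.997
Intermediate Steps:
M(G) = -1 (M(G) = 5 - (G + (6 - G)) = 5 - 6 = -1)
B(o, V) = o + V*o (B(o, V) = V*o + o = o + V*o)
√(B((3 + M(-2))/(24 + 24), -6) + 1600) = √(((3 - 1)/(24 + 24))*(1 - 6) + 1600) = √((2/48)*(-5) + 1600) = √((2*(1/48))*(-5) + 1600) = √((1/24)*(-5) + 1600) = √(-5/24 + 1600) = √(38395/24) = √230370/12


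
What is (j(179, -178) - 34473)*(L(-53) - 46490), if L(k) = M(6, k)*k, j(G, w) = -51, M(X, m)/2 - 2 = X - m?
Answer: 1828252944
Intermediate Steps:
M(X, m) = 4 - 2*m + 2*X (M(X, m) = 4 + 2*(X - m) = 4 + (-2*m + 2*X) = 4 - 2*m + 2*X)
L(k) = k*(16 - 2*k) (L(k) = (4 - 2*k + 2*6)*k = (4 - 2*k + 12)*k = (16 - 2*k)*k = k*(16 - 2*k))
(j(179, -178) - 34473)*(L(-53) - 46490) = (-51 - 34473)*(2*(-53)*(8 - 1*(-53)) - 46490) = -34524*(2*(-53)*(8 + 53) - 46490) = -34524*(2*(-53)*61 - 46490) = -34524*(-6466 - 46490) = -34524*(-52956) = 1828252944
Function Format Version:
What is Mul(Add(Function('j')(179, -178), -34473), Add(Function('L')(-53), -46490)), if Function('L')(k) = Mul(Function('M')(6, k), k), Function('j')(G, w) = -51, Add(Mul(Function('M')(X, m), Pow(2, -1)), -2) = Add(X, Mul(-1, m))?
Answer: 1828252944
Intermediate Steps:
Function('M')(X, m) = Add(4, Mul(-2, m), Mul(2, X)) (Function('M')(X, m) = Add(4, Mul(2, Add(X, Mul(-1, m)))) = Add(4, Add(Mul(-2, m), Mul(2, X))) = Add(4, Mul(-2, m), Mul(2, X)))
Function('L')(k) = Mul(k, Add(16, Mul(-2, k))) (Function('L')(k) = Mul(Add(4, Mul(-2, k), Mul(2, 6)), k) = Mul(Add(4, Mul(-2, k), 12), k) = Mul(Add(16, Mul(-2, k)), k) = Mul(k, Add(16, Mul(-2, k))))
Mul(Add(Function('j')(179, -178), -34473), Add(Function('L')(-53), -46490)) = Mul(Add(-51, -34473), Add(Mul(2, -53, Add(8, Mul(-1, -53))), -46490)) = Mul(-34524, Add(Mul(2, -53, Add(8, 53)), -46490)) = Mul(-34524, Add(Mul(2, -53, 61), -46490)) = Mul(-34524, Add(-6466, -46490)) = Mul(-34524, -52956) = 1828252944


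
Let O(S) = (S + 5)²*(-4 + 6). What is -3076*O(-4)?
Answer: -6152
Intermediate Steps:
O(S) = 2*(5 + S)² (O(S) = (5 + S)²*2 = 2*(5 + S)²)
-3076*O(-4) = -6152*(5 - 4)² = -6152*1² = -6152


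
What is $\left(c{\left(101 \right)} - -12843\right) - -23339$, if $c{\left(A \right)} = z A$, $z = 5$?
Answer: $36687$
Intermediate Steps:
$c{\left(A \right)} = 5 A$
$\left(c{\left(101 \right)} - -12843\right) - -23339 = \left(5 \cdot 101 - -12843\right) - -23339 = \left(505 + 12843\right) + 23339 = 13348 + 23339 = 36687$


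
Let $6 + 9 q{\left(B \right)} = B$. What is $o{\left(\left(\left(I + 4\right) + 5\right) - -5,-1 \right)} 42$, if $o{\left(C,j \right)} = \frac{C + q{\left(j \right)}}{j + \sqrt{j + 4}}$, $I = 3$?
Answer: $\frac{1022}{3} + \frac{1022 \sqrt{3}}{3} \approx 930.72$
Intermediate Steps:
$q{\left(B \right)} = - \frac{2}{3} + \frac{B}{9}$
$o{\left(C,j \right)} = \frac{- \frac{2}{3} + C + \frac{j}{9}}{j + \sqrt{4 + j}}$ ($o{\left(C,j \right)} = \frac{C + \left(- \frac{2}{3} + \frac{j}{9}\right)}{j + \sqrt{j + 4}} = \frac{- \frac{2}{3} + C + \frac{j}{9}}{j + \sqrt{4 + j}}$)
$o{\left(\left(\left(I + 4\right) + 5\right) - -5,-1 \right)} 42 = \frac{- \frac{2}{3} + \left(\left(\left(3 + 4\right) + 5\right) - -5\right) + \frac{1}{9} \left(-1\right)}{-1 + \sqrt{4 - 1}} \cdot 42 = \frac{- \frac{2}{3} + \left(\left(7 + 5\right) + 5\right) - \frac{1}{9}}{-1 + \sqrt{3}} \cdot 42 = \frac{- \frac{2}{3} + \left(12 + 5\right) - \frac{1}{9}}{-1 + \sqrt{3}} \cdot 42 = \frac{- \frac{2}{3} + 17 - \frac{1}{9}}{-1 + \sqrt{3}} \cdot 42 = \frac{1}{-1 + \sqrt{3}} \cdot \frac{146}{9} \cdot 42 = \frac{146}{9 \left(-1 + \sqrt{3}\right)} 42 = \frac{2044}{3 \left(-1 + \sqrt{3}\right)}$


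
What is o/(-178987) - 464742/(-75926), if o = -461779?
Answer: 59121904354/6794883481 ≈ 8.7009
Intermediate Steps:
o/(-178987) - 464742/(-75926) = -461779/(-178987) - 464742/(-75926) = -461779*(-1/178987) - 464742*(-1/75926) = 461779/178987 + 232371/37963 = 59121904354/6794883481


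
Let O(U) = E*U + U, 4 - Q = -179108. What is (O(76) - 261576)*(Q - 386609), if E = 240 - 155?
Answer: 52920034880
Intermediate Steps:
E = 85
Q = 179112 (Q = 4 - 1*(-179108) = 4 + 179108 = 179112)
O(U) = 86*U (O(U) = 85*U + U = 86*U)
(O(76) - 261576)*(Q - 386609) = (86*76 - 261576)*(179112 - 386609) = (6536 - 261576)*(-207497) = -255040*(-207497) = 52920034880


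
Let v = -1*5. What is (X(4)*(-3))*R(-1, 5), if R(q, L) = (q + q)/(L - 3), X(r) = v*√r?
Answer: -30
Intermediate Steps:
v = -5
X(r) = -5*√r
R(q, L) = 2*q/(-3 + L) (R(q, L) = (2*q)/(-3 + L) = 2*q/(-3 + L))
(X(4)*(-3))*R(-1, 5) = (-5*√4*(-3))*(2*(-1)/(-3 + 5)) = (-5*2*(-3))*(2*(-1)/2) = (-10*(-3))*(2*(-1)*(½)) = 30*(-1) = -30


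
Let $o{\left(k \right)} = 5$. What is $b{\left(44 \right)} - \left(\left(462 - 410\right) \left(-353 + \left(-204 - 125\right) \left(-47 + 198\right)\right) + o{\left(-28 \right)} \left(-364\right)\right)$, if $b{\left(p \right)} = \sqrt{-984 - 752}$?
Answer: $2603484 + 2 i \sqrt{434} \approx 2.6035 \cdot 10^{6} + 41.665 i$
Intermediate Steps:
$b{\left(p \right)} = 2 i \sqrt{434}$ ($b{\left(p \right)} = \sqrt{-1736} = 2 i \sqrt{434}$)
$b{\left(44 \right)} - \left(\left(462 - 410\right) \left(-353 + \left(-204 - 125\right) \left(-47 + 198\right)\right) + o{\left(-28 \right)} \left(-364\right)\right) = 2 i \sqrt{434} - \left(\left(462 - 410\right) \left(-353 + \left(-204 - 125\right) \left(-47 + 198\right)\right) + 5 \left(-364\right)\right) = 2 i \sqrt{434} - \left(52 \left(-353 - 49679\right) - 1820\right) = 2 i \sqrt{434} - \left(52 \left(-50032\right) - 1820\right) = 2 i \sqrt{434} - \left(-2601664 - 1820\right) = 2 i \sqrt{434} - -2603484 = 2 i \sqrt{434} + 2603484 = 2603484 + 2 i \sqrt{434}$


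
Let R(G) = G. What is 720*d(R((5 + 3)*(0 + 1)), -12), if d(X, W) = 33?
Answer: 23760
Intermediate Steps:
720*d(R((5 + 3)*(0 + 1)), -12) = 720*33 = 23760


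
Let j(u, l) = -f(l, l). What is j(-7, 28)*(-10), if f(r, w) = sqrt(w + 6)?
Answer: 10*sqrt(34) ≈ 58.310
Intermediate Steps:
f(r, w) = sqrt(6 + w)
j(u, l) = -sqrt(6 + l)
j(-7, 28)*(-10) = -sqrt(6 + 28)*(-10) = -sqrt(34)*(-10) = 10*sqrt(34)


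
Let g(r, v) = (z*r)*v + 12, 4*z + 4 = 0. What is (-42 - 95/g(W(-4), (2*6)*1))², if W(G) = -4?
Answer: 273529/144 ≈ 1899.5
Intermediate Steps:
z = -1 (z = -1 + (¼)*0 = -1 + 0 = -1)
g(r, v) = 12 - r*v (g(r, v) = (-r)*v + 12 = -r*v + 12 = 12 - r*v)
(-42 - 95/g(W(-4), (2*6)*1))² = (-42 - 95/(12 - 1*(-4)*(2*6)*1))² = (-42 - 95/(12 - 1*(-4)*12*1))² = (-42 - 95/(12 - 1*(-4)*12))² = (-42 - 95/(12 + 48))² = (-42 - 95/60)² = (-42 - 95*1/60)² = (-42 - 19/12)² = (-523/12)² = 273529/144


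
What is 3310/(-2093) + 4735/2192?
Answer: 2654835/4587856 ≈ 0.57867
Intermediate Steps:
3310/(-2093) + 4735/2192 = 3310*(-1/2093) + 4735*(1/2192) = -3310/2093 + 4735/2192 = 2654835/4587856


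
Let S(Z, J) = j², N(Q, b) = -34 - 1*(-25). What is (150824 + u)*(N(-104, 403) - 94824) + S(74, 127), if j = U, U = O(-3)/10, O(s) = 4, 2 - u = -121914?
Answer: -646618810496/25 ≈ -2.5865e+10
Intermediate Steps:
u = 121916 (u = 2 - 1*(-121914) = 2 + 121914 = 121916)
N(Q, b) = -9 (N(Q, b) = -34 + 25 = -9)
U = ⅖ (U = 4/10 = 4*(⅒) = ⅖ ≈ 0.40000)
j = ⅖ ≈ 0.40000
S(Z, J) = 4/25 (S(Z, J) = (⅖)² = 4/25)
(150824 + u)*(N(-104, 403) - 94824) + S(74, 127) = (150824 + 121916)*(-9 - 94824) + 4/25 = 272740*(-94833) + 4/25 = -25864752420 + 4/25 = -646618810496/25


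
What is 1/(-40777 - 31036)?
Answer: -1/71813 ≈ -1.3925e-5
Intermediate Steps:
1/(-40777 - 31036) = 1/(-71813) = -1/71813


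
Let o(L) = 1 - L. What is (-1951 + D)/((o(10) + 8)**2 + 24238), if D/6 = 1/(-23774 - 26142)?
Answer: -48693061/604956962 ≈ -0.080490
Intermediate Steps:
D = -3/24958 (D = 6/(-23774 - 26142) = 6/(-49916) = 6*(-1/49916) = -3/24958 ≈ -0.00012020)
(-1951 + D)/((o(10) + 8)**2 + 24238) = (-1951 - 3/24958)/(((1 - 1*10) + 8)**2 + 24238) = -48693061/(24958*(((1 - 10) + 8)**2 + 24238)) = -48693061/(24958*((-9 + 8)**2 + 24238)) = -48693061/(24958*((-1)**2 + 24238)) = -48693061/(24958*(1 + 24238)) = -48693061/24958/24239 = -48693061/24958*1/24239 = -48693061/604956962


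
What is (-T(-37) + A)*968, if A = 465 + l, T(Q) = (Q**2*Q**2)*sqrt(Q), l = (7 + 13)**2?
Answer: 837320 - 1814187848*I*sqrt(37) ≈ 8.3732e+5 - 1.1035e+10*I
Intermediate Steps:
l = 400 (l = 20**2 = 400)
T(Q) = Q**(9/2) (T(Q) = Q**4*sqrt(Q) = Q**(9/2))
A = 865 (A = 465 + 400 = 865)
(-T(-37) + A)*968 = (-(-37)**(9/2) + 865)*968 = (-1874161*I*sqrt(37) + 865)*968 = (865 - 1874161*I*sqrt(37))*968 = 837320 - 1814187848*I*sqrt(37)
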